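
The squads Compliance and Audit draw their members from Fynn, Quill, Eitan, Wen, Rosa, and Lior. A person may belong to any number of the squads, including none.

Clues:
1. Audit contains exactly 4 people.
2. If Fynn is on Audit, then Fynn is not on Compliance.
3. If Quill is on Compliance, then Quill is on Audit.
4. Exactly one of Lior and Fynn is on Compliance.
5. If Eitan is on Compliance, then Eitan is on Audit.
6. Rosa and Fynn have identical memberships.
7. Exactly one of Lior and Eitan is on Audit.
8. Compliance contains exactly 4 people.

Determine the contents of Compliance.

Compliance = {Eitan, Lior, Quill, Wen}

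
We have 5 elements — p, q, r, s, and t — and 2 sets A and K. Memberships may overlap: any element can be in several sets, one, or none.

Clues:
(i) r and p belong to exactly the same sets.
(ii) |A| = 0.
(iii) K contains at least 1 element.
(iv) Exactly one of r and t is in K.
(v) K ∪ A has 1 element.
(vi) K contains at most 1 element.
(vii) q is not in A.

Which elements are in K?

From (vii): q ∉ A.
(ii): A already has 0, so the rest are out.
Suppose p ∈ K: no assignment then satisfies all the clues, so p ∉ K.

K = {t}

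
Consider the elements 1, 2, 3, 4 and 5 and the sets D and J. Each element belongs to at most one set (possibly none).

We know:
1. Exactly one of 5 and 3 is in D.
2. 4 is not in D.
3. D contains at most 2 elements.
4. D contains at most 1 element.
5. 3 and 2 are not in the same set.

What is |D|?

1

From (2): 4 ∉ D.
Suppose 1 ∈ D: no assignment then satisfies all the clues, so 1 ∉ D.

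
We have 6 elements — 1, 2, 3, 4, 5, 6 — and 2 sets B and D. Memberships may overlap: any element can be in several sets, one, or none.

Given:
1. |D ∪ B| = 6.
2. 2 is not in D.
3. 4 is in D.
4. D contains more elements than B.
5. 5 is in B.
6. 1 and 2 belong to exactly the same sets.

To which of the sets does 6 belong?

6: D

From (2): 2 ∉ D.
From (3): 4 ∈ D.
From (5): 5 ∈ B.
(6): 1 matches 2: 1 ∉ D.
Suppose 6 ∈ B: no assignment then satisfies all the clues, so 6 ∉ B.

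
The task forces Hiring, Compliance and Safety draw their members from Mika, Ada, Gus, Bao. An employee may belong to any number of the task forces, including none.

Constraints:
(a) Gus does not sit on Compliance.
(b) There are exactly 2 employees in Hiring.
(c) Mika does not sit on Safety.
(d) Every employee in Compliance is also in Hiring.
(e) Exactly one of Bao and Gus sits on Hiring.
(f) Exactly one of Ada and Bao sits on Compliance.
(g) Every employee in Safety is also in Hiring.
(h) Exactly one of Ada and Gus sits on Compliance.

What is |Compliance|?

1

From (a): Gus ∉ Compliance.
From (c): Mika ∉ Safety.
(h) (exactly one): Ada ∈ Compliance.
(d) with Ada ∈ Compliance: Ada ∈ Hiring.
(f) (exactly one): Bao ∉ Compliance.
Suppose Mika ∈ Hiring: no assignment then satisfies all the clues, so Mika ∉ Hiring.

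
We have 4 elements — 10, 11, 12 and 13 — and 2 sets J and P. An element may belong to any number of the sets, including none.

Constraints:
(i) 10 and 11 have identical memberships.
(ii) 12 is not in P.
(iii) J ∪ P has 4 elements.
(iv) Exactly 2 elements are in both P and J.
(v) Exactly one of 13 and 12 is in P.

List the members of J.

J = {10, 11, 12}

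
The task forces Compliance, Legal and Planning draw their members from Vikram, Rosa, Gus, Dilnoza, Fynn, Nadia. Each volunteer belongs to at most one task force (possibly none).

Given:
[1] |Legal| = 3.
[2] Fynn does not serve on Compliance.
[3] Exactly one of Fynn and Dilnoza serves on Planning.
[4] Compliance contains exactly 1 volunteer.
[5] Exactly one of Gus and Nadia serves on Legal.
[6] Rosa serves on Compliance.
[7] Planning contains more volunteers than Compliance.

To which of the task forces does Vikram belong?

From (2): Fynn ∉ Compliance.
From (6): Rosa ∈ Compliance.
(4): Compliance already has 1, so the rest are out.
Suppose Vikram ∉ Legal: no assignment then satisfies all the clues, so Vikram ∈ Legal.

Vikram: Legal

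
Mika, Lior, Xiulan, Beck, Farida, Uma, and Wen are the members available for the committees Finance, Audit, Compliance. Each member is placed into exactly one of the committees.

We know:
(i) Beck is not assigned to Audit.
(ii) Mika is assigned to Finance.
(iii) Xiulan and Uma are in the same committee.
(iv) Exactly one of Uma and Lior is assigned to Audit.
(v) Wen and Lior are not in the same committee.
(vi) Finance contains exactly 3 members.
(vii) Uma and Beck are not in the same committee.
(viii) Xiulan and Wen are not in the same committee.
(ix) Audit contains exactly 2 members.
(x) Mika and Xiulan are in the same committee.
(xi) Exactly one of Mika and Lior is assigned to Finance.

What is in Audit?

Audit = {Farida, Lior}

From (i): Beck ∉ Audit.
From (ii): Mika ∈ Finance.
(x): Xiulan matches Mika: Xiulan ∈ Finance.
(xi) (exactly one): Lior ∉ Finance.
(iii): Uma matches Xiulan: Uma ∈ Finance.
(iv) (exactly one): Lior ∈ Audit.
(v): Wen ∉ Audit.
(vi): Finance already has 3, so the rest are out.
(ix): only 2 candidates remain for Audit, so all are in.
Only one committee left: Beck ∈ Compliance.
Only one committee left: Wen ∈ Compliance.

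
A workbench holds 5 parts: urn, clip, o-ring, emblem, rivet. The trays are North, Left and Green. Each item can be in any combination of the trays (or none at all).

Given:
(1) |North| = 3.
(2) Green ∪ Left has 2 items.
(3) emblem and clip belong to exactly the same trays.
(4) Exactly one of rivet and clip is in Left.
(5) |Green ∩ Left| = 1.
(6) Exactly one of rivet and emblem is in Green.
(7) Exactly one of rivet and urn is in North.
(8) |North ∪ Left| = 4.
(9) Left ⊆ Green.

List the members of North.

North = {clip, emblem, urn}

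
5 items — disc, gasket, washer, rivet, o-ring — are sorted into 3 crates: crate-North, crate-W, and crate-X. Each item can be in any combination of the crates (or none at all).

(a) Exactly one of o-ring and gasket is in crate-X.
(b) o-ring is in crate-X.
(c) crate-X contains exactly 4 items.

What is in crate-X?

From (b): o-ring ∈ crate-X.
(a) (exactly one): gasket ∉ crate-X.
(c): only 4 candidates remain for crate-X, so all are in.

crate-X = {disc, o-ring, rivet, washer}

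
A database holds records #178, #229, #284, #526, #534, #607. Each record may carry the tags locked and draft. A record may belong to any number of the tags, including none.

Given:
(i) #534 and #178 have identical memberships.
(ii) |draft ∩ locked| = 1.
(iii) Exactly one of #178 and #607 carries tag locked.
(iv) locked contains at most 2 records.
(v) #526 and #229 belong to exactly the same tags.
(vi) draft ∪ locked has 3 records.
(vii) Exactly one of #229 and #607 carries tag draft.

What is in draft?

draft = {#178, #534, #607}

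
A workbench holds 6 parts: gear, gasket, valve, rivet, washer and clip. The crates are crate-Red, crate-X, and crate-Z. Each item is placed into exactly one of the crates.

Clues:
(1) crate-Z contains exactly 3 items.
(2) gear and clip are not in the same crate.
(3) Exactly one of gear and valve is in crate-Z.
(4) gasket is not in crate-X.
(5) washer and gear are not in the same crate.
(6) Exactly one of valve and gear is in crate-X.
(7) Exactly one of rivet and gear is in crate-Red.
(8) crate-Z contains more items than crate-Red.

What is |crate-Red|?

2

From (4): gasket ∉ crate-X.
Suppose gear ∈ crate-Red: no assignment then satisfies all the clues, so gear ∉ crate-Red.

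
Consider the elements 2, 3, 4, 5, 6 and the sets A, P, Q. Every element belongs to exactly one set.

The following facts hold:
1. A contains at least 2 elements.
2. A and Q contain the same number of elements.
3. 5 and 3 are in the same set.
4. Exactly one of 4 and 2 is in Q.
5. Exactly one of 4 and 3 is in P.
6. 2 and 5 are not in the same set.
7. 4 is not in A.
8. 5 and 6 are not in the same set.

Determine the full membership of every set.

A = {3, 5}; P = {4}; Q = {2, 6}

From (7): 4 ∉ A.
Suppose 2 ∈ A: no assignment then satisfies all the clues, so 2 ∉ A.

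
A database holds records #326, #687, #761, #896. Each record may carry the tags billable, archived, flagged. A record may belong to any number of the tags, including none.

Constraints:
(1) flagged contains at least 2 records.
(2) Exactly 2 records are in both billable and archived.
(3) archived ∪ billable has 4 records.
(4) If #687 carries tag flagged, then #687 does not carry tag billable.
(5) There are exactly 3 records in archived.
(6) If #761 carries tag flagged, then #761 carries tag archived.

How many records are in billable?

3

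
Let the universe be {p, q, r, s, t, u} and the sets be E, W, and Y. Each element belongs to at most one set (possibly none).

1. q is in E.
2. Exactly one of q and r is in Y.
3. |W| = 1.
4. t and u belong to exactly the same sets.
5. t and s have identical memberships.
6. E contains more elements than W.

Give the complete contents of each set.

E = {q, s, t, u}; W = {p}; Y = {r}

From (1): q ∈ E.
(2) (exactly one): r ∈ Y.
Suppose p ∈ E: no assignment then satisfies all the clues, so p ∉ E.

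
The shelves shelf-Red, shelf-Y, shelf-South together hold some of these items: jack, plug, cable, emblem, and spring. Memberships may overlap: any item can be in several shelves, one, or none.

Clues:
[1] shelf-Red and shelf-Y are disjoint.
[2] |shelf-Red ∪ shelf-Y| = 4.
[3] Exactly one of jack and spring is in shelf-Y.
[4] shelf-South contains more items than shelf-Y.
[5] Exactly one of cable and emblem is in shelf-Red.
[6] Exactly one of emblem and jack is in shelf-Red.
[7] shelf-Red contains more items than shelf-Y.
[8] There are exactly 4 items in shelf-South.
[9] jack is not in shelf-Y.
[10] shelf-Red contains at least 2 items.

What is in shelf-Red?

shelf-Red = {cable, jack, plug}

From (9): jack ∉ shelf-Y.
(3) (exactly one): spring ∈ shelf-Y.
(1) (disjoint): spring ∉ shelf-Red.
Suppose jack ∉ shelf-Red: no assignment then satisfies all the clues, so jack ∈ shelf-Red.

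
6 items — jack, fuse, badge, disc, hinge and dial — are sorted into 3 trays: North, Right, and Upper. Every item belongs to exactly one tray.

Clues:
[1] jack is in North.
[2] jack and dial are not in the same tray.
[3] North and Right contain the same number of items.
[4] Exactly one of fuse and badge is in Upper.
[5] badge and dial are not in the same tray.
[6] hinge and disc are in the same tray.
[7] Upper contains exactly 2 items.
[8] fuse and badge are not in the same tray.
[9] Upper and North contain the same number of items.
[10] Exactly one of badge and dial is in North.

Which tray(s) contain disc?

disc: Right

From (1): jack ∈ North.
(2): dial ∉ North.
(10) (exactly one): badge ∈ North.
(4) (exactly one): fuse ∈ Upper.
Suppose disc ∈ North: no assignment then satisfies all the clues, so disc ∉ North.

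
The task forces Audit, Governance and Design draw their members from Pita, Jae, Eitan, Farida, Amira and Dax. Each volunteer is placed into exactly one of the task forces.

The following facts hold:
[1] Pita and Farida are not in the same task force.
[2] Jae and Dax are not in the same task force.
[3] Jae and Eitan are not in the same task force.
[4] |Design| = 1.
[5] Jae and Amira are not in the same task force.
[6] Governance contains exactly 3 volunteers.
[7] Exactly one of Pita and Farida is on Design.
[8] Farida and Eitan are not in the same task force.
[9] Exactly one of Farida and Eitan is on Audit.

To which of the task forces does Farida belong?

Farida: Audit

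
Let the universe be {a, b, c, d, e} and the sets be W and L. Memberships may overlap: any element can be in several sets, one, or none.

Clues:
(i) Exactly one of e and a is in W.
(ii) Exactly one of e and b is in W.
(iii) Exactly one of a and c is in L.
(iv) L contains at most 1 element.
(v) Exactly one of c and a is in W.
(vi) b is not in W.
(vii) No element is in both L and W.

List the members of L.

From (vi): b ∉ W.
(ii) (exactly one): e ∈ W.
(vii) (disjoint): e ∉ L.
(i) (exactly one): a ∉ W.
(v) (exactly one): c ∈ W.
(vii) (disjoint): c ∉ L.
(iii) (exactly one): a ∈ L.
(iv): L already has 1, so the rest are out.

L = {a}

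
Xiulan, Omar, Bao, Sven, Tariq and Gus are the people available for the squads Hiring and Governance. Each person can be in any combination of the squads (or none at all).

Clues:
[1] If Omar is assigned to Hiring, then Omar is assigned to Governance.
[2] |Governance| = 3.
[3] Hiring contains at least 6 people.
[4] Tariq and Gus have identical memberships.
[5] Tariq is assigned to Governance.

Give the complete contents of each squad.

From (5): Tariq ∈ Governance.
(3): only 6 candidates remain for Hiring, so all are in.
(4): Gus matches Tariq: Gus ∈ Governance.
(1): Omar ∈ Governance.
(2): Governance already has 3, so the rest are out.

Hiring = {Bao, Gus, Omar, Sven, Tariq, Xiulan}; Governance = {Gus, Omar, Tariq}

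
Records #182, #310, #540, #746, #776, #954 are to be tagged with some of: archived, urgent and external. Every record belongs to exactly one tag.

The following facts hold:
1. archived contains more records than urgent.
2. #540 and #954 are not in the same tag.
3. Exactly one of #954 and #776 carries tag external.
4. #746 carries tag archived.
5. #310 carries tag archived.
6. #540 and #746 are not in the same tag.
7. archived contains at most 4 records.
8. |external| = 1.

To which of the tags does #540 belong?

#540: urgent

From (4): #746 ∈ archived.
From (5): #310 ∈ archived.
(6): #540 ∉ archived.
Suppose #540 ∉ urgent: no assignment then satisfies all the clues, so #540 ∈ urgent.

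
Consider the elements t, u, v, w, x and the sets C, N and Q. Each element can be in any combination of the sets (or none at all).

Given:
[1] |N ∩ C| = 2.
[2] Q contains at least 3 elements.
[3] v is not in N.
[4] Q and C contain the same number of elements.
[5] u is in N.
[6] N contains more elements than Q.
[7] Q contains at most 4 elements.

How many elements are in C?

From (3): v ∉ N.
From (5): u ∈ N.
Suppose t ∉ N: no assignment then satisfies all the clues, so t ∈ N.

3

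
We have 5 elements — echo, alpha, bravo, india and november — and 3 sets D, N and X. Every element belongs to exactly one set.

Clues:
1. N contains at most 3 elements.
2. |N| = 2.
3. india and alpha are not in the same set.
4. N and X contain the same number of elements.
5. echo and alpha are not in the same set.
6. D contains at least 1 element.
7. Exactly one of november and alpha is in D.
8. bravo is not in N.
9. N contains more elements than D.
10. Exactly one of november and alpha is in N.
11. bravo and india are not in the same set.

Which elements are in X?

X = {bravo, echo}

From (8): bravo ∉ N.
Suppose echo ∉ X: no assignment then satisfies all the clues, so echo ∈ X.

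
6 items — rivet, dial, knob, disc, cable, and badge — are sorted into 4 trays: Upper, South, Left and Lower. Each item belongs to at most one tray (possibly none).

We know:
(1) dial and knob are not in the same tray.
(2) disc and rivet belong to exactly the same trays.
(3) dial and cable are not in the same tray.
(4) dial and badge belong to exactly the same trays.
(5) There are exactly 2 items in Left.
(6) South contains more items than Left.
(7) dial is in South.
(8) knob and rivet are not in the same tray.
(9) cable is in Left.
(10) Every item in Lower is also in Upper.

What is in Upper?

Upper = {}

From (7): dial ∈ South.
From (9): cable ∈ Left.
(1): knob ∉ South.
(4): badge matches dial: badge ∉ Upper.
(4): badge matches dial: badge ∈ South.
Suppose rivet ∈ Upper: no assignment then satisfies all the clues, so rivet ∉ Upper.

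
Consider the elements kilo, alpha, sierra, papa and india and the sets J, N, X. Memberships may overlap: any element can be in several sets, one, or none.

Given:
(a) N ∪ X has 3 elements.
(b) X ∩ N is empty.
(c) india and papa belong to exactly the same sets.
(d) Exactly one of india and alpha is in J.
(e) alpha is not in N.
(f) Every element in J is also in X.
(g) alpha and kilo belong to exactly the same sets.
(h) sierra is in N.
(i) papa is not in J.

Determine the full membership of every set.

J = {alpha, kilo}; N = {sierra}; X = {alpha, kilo}

From (e): alpha ∉ N.
From (h): sierra ∈ N.
From (i): papa ∉ J.
(b) (disjoint): sierra ∉ X.
(c): india matches papa: india ∉ J.
(d) (exactly one): alpha ∈ J.
(f) with alpha ∈ J: alpha ∈ X.
(f) contrapositive: sierra ∉ J.
(g): kilo matches alpha: kilo ∈ J.
(g): kilo matches alpha: kilo ∉ N.
(g): kilo matches alpha: kilo ∈ X.
Suppose papa ∈ N: no assignment then satisfies all the clues, so papa ∉ N.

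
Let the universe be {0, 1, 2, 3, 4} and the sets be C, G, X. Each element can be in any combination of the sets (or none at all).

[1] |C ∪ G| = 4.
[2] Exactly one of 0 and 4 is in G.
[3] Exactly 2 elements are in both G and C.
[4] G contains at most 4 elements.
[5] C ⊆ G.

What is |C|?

2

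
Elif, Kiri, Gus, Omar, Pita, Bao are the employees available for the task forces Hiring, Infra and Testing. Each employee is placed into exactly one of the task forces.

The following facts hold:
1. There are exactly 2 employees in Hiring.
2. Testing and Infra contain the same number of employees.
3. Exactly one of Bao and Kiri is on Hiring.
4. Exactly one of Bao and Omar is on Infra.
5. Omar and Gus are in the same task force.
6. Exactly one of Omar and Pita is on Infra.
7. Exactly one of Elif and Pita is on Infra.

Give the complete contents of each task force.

Hiring = {Elif, Kiri}; Infra = {Bao, Pita}; Testing = {Gus, Omar}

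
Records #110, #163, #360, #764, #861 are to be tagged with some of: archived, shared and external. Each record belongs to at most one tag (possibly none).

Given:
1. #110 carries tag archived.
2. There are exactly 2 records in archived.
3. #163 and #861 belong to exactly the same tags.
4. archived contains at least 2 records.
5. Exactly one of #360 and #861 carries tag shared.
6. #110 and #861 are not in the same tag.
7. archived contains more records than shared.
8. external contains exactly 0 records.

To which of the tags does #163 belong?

#163: none

From (1): #110 ∈ archived.
(6): #861 ∉ archived.
(8): external already has 0, so the rest are out.
(3): #163 matches #861: #163 ∉ archived.
Suppose #163 ∈ shared: no assignment then satisfies all the clues, so #163 ∉ shared.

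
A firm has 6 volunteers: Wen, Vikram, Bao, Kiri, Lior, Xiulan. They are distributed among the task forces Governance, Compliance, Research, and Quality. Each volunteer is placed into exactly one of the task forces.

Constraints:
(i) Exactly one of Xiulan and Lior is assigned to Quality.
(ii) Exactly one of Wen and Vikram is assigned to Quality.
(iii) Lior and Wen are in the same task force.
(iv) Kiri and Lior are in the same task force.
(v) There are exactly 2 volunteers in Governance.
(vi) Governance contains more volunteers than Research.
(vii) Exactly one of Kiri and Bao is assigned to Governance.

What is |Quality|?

3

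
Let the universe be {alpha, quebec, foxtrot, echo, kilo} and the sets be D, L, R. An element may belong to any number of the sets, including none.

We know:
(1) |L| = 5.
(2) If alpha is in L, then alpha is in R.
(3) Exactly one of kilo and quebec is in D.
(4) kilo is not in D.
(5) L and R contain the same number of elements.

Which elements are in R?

R = {alpha, echo, foxtrot, kilo, quebec}

From (4): kilo ∉ D.
(1): only 5 candidates remain for L, so all are in.
(2): alpha ∈ R.
(3) (exactly one): quebec ∈ D.
Suppose quebec ∉ R: no assignment then satisfies all the clues, so quebec ∈ R.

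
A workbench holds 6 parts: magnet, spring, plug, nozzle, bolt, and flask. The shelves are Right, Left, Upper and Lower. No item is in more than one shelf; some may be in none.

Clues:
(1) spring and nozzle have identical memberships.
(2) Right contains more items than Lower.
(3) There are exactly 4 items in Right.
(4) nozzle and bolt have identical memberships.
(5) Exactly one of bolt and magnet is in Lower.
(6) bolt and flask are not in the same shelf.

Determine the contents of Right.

Right = {bolt, nozzle, plug, spring}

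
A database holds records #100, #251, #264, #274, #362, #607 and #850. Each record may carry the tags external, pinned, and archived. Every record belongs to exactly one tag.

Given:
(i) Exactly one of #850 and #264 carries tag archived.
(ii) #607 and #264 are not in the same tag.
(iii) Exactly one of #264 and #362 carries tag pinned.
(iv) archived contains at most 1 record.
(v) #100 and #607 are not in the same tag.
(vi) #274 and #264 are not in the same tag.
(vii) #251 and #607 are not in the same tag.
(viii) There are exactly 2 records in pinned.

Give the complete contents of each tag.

external = {#100, #251, #274, #850}; pinned = {#362, #607}; archived = {#264}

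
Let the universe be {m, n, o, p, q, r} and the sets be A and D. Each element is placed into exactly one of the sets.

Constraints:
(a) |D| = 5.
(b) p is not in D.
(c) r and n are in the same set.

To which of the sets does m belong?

From (b): p ∉ D.
(a): only 5 candidates remain for D, so all are in.
Only one set left: p ∈ A.

m: D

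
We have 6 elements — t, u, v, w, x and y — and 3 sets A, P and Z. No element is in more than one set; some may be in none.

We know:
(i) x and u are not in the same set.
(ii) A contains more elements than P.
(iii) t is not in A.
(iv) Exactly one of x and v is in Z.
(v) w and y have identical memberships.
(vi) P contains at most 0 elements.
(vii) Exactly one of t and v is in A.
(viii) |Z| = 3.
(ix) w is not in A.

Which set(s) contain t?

From (iii): t ∉ A.
From (ix): w ∉ A.
(v): y matches w: y ∉ A.
(vi): P already has 0, so the rest are out.
(vii) (exactly one): v ∈ A.
(iv) (exactly one): x ∈ Z.
(i): u ∉ Z.
Suppose t ∈ Z: no assignment then satisfies all the clues, so t ∉ Z.

t: none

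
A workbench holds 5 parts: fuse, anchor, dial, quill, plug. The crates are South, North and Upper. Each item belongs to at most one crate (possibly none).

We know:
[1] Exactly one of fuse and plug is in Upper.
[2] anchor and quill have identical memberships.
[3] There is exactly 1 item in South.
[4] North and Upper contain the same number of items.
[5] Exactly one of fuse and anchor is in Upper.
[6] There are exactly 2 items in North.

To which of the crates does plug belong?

plug: South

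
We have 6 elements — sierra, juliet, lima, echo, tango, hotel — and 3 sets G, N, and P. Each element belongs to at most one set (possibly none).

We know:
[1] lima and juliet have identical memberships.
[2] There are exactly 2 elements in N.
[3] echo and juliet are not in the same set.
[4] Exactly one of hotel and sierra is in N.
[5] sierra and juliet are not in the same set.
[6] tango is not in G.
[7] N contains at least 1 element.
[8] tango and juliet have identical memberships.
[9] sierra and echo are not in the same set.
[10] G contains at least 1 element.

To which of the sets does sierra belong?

From (6): tango ∉ G.
(8): juliet matches tango: juliet ∉ G.
(1): lima matches juliet: lima ∉ G.
Suppose sierra ∉ G: no assignment then satisfies all the clues, so sierra ∈ G.

sierra: G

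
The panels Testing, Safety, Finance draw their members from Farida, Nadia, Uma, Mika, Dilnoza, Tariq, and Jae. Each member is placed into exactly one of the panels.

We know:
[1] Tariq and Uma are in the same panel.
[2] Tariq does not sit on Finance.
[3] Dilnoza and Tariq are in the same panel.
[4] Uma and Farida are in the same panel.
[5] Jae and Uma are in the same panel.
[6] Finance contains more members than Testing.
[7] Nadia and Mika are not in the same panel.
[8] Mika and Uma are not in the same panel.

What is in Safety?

From (2): Tariq ∉ Finance.
(1): Uma matches Tariq: Uma ∉ Finance.
(3): Dilnoza matches Tariq: Dilnoza ∉ Finance.
(4): Farida matches Uma: Farida ∉ Finance.
(5): Jae matches Uma: Jae ∉ Finance.
Suppose Farida ∉ Safety: no assignment then satisfies all the clues, so Farida ∈ Safety.

Safety = {Dilnoza, Farida, Jae, Nadia, Tariq, Uma}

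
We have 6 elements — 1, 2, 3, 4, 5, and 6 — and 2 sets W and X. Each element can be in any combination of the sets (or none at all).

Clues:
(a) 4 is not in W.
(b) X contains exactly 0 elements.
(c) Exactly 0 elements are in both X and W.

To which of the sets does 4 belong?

From (a): 4 ∉ W.
(b): X already has 0, so the rest are out.

4: none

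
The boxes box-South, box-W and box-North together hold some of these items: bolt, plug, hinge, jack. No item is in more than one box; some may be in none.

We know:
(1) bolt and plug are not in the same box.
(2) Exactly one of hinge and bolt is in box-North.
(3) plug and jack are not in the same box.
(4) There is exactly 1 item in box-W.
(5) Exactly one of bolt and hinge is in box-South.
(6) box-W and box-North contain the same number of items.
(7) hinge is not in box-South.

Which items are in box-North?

box-North = {hinge}

From (7): hinge ∉ box-South.
(5) (exactly one): bolt ∈ box-South.
(1): plug ∉ box-South.
(2) (exactly one): hinge ∈ box-North.
Suppose plug ∈ box-North: no assignment then satisfies all the clues, so plug ∉ box-North.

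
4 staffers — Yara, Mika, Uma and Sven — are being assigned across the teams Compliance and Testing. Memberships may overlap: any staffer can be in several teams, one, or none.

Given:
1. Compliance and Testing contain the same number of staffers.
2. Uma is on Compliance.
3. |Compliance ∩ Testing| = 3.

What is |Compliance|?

3

From (2): Uma ∈ Compliance.
Suppose Uma ∉ Testing: no assignment then satisfies all the clues, so Uma ∈ Testing.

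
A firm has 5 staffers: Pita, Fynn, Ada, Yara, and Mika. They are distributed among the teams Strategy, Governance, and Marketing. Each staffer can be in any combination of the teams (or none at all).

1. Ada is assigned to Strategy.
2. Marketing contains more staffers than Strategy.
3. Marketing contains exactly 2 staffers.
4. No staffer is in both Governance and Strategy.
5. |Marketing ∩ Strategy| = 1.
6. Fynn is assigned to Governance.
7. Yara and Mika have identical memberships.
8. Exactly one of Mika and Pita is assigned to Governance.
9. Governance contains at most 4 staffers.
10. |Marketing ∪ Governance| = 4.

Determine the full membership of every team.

Strategy = {Ada}; Governance = {Fynn, Mika, Yara}; Marketing = {Ada, Fynn}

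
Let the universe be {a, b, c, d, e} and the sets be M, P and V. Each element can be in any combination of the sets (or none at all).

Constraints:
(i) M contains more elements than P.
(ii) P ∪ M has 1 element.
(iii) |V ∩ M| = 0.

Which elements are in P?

P = {}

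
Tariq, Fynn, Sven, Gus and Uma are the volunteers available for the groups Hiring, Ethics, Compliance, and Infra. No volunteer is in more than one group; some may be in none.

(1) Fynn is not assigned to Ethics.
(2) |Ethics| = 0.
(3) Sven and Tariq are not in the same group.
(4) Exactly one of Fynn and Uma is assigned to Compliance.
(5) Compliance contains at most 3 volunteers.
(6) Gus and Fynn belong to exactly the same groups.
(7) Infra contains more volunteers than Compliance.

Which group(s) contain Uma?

Uma: Compliance

From (1): Fynn ∉ Ethics.
(2): Ethics already has 0, so the rest are out.
Suppose Uma ∈ Hiring: no assignment then satisfies all the clues, so Uma ∉ Hiring.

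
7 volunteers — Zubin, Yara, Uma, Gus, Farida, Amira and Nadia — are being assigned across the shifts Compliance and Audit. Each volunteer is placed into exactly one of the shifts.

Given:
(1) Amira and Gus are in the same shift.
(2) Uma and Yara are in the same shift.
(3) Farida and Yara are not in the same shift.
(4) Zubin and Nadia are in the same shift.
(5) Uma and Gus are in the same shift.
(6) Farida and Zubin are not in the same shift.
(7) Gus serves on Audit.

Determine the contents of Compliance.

Compliance = {Farida}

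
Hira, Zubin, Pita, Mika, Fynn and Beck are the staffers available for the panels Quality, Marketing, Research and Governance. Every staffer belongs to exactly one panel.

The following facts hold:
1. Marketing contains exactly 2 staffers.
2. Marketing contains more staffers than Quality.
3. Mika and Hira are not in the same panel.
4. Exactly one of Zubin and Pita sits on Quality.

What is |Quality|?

1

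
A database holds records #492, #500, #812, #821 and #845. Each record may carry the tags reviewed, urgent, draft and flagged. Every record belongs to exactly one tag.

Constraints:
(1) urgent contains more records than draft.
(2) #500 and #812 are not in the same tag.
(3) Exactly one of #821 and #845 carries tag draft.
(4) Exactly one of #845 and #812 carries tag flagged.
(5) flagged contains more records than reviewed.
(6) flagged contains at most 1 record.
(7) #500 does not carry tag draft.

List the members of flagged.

flagged = {#812}

From (7): #500 ∉ draft.
Suppose #492 ∈ flagged: no assignment then satisfies all the clues, so #492 ∉ flagged.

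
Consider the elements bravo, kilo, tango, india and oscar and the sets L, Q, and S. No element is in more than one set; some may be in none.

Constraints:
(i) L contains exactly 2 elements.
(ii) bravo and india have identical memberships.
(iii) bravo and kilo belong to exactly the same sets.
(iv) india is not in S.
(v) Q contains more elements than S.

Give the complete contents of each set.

L = {oscar, tango}; Q = {bravo, india, kilo}; S = {}

From (iv): india ∉ S.
(ii): bravo matches india: bravo ∉ S.
(iii): kilo matches bravo: kilo ∉ S.
Suppose bravo ∈ L: no assignment then satisfies all the clues, so bravo ∉ L.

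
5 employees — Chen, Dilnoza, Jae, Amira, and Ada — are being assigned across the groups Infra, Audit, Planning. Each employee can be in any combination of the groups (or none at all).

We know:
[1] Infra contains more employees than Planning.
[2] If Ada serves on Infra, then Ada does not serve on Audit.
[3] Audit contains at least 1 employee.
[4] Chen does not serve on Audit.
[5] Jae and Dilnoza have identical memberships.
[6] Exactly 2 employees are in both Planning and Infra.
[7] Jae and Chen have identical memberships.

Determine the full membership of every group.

Infra = {Ada, Amira, Chen, Dilnoza, Jae}; Audit = {Amira}; Planning = {Ada, Amira}

From (4): Chen ∉ Audit.
(7): Jae matches Chen: Jae ∉ Audit.
(5): Dilnoza matches Jae: Dilnoza ∉ Audit.
Suppose Chen ∉ Infra: no assignment then satisfies all the clues, so Chen ∈ Infra.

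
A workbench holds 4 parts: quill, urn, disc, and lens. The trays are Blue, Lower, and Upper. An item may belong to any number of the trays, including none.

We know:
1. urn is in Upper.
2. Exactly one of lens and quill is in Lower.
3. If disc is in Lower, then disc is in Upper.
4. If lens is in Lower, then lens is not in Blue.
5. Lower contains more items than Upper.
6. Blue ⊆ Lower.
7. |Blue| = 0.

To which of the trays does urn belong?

urn: Lower, Upper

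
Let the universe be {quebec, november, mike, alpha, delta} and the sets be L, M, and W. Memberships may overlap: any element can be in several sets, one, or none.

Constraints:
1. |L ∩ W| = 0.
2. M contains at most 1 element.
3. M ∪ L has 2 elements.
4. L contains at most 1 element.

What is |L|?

1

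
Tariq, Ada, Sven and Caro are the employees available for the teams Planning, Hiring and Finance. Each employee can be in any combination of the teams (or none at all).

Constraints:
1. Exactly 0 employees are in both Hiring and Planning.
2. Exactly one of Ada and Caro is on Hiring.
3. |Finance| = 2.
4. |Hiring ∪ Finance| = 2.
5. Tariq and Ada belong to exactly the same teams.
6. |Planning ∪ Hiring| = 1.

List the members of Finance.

Finance = {Caro, Sven}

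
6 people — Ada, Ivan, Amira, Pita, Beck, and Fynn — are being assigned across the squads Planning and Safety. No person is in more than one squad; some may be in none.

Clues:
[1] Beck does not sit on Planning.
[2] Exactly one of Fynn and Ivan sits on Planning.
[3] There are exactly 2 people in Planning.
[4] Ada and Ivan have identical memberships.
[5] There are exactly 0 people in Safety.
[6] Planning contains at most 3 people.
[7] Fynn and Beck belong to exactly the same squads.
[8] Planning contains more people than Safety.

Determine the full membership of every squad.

From (1): Beck ∉ Planning.
(5): Safety already has 0, so the rest are out.
(7): Fynn matches Beck: Fynn ∉ Planning.
(2) (exactly one): Ivan ∈ Planning.
(4): Ada matches Ivan: Ada ∈ Planning.
(3): Planning already has 2, so the rest are out.

Planning = {Ada, Ivan}; Safety = {}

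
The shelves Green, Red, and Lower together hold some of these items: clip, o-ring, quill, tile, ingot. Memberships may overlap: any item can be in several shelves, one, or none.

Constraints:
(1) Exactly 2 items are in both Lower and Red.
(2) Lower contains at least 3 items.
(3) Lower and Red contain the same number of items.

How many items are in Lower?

3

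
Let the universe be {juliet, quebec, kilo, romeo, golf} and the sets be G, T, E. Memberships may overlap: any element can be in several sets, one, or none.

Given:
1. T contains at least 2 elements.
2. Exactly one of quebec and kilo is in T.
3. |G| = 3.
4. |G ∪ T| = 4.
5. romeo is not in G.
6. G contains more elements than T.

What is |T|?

2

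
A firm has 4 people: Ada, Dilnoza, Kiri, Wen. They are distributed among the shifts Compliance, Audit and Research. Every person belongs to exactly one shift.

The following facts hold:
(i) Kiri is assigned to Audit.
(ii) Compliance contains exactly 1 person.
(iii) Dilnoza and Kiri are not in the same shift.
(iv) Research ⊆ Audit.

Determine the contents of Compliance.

From (i): Kiri ∈ Audit.
(iii): Dilnoza ∉ Audit.
(iv) contrapositive: Dilnoza ∉ Research.
Only one shift left: Dilnoza ∈ Compliance.
(ii): Compliance already has 1, so the rest are out.

Compliance = {Dilnoza}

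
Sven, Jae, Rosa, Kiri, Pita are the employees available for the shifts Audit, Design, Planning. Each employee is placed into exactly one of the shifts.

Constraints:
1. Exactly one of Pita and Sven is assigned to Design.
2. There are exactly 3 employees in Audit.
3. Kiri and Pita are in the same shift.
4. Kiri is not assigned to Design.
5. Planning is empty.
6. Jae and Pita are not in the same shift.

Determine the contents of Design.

Design = {Jae, Sven}

From (4): Kiri ∉ Design.
(3): Pita matches Kiri: Pita ∉ Design.
(5): Planning already has 0, so the rest are out.
Only one shift left: Kiri ∈ Audit.
Only one shift left: Pita ∈ Audit.
(1) (exactly one): Sven ∈ Design.
(6): Jae ∉ Audit.
Only one shift left: Jae ∈ Design.
(2): only 3 candidates remain for Audit, so all are in.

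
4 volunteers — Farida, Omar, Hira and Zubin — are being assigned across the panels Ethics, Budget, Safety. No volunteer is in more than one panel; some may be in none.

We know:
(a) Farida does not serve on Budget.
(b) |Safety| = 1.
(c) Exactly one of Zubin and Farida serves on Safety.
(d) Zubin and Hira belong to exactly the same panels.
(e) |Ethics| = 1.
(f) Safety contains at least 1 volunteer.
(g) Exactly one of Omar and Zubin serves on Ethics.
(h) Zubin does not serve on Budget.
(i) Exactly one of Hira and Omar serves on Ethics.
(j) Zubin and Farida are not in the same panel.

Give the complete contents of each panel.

From (a): Farida ∉ Budget.
From (h): Zubin ∉ Budget.
(d): Hira matches Zubin: Hira ∉ Budget.
Suppose Farida ∈ Ethics: no assignment then satisfies all the clues, so Farida ∉ Ethics.

Ethics = {Omar}; Budget = {}; Safety = {Farida}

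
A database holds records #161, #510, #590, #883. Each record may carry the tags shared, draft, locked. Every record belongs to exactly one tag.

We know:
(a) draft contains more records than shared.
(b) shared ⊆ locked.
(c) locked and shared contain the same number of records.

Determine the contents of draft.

draft = {#161, #510, #590, #883}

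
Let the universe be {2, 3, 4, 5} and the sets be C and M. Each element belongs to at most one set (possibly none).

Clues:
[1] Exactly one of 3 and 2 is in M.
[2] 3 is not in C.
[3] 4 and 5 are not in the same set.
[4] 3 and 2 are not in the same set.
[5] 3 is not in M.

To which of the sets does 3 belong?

From (2): 3 ∉ C.
From (5): 3 ∉ M.
(1) (exactly one): 2 ∈ M.

3: none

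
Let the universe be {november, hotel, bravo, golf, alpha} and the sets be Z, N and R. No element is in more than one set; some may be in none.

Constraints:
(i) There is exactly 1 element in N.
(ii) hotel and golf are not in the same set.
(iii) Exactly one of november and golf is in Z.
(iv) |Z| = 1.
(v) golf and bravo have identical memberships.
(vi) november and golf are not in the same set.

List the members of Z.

Z = {november}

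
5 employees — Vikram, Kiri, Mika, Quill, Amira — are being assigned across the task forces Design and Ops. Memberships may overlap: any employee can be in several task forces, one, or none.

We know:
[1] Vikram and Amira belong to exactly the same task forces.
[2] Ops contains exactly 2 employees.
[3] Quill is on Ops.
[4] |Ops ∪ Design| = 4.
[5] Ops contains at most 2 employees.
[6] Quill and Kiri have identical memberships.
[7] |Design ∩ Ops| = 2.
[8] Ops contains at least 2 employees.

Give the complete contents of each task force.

Design = {Amira, Kiri, Quill, Vikram}; Ops = {Kiri, Quill}

From (3): Quill ∈ Ops.
(6): Kiri matches Quill: Kiri ∈ Ops.
(2): Ops already has 2, so the rest are out.
Suppose Vikram ∉ Design: no assignment then satisfies all the clues, so Vikram ∈ Design.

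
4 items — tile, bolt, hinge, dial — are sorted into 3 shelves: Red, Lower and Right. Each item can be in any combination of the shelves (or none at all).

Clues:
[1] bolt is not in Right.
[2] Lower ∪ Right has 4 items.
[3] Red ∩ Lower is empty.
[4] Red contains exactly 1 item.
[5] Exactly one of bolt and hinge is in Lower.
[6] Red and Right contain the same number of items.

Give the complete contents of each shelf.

Red = {hinge}; Lower = {bolt, dial, tile}; Right = {hinge}

From (1): bolt ∉ Right.
Suppose tile ∈ Red: no assignment then satisfies all the clues, so tile ∉ Red.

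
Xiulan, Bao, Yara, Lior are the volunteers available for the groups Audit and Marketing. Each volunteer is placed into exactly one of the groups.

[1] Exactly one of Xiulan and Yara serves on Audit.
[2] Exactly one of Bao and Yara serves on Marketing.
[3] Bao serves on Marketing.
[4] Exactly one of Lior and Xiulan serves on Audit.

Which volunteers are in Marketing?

Marketing = {Bao, Xiulan}

From (3): Bao ∈ Marketing.
(2) (exactly one): Yara ∉ Marketing.
Only one group left: Yara ∈ Audit.
(1) (exactly one): Xiulan ∉ Audit.
(4) (exactly one): Lior ∈ Audit.
Only one group left: Xiulan ∈ Marketing.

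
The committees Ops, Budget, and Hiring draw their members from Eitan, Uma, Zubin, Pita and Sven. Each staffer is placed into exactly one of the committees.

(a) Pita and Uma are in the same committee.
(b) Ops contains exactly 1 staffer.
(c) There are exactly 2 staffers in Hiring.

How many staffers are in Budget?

2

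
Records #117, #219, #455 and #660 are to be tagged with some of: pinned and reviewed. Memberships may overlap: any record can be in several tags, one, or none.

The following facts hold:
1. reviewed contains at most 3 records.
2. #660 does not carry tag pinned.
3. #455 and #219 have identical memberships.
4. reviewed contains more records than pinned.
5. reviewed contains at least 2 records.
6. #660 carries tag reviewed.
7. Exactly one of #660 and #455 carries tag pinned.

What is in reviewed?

reviewed = {#219, #455, #660}

From (2): #660 ∉ pinned.
From (6): #660 ∈ reviewed.
(7) (exactly one): #455 ∈ pinned.
(3): #219 matches #455: #219 ∈ pinned.
Suppose #117 ∈ reviewed: no assignment then satisfies all the clues, so #117 ∉ reviewed.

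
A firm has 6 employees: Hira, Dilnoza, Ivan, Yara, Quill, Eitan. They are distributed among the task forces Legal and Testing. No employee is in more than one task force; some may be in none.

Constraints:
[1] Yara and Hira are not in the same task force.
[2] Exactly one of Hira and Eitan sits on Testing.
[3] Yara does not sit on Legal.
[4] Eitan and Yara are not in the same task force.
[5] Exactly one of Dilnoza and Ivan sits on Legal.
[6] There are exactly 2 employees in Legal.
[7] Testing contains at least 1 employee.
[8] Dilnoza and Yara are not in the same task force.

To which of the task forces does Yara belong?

Yara: none

From (3): Yara ∉ Legal.
Suppose Yara ∈ Testing: no assignment then satisfies all the clues, so Yara ∉ Testing.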